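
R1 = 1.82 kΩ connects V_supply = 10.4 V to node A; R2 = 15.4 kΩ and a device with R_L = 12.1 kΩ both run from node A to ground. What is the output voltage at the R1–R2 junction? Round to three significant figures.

The load sits in parallel with R2, giving an effective lower resistance R2' = R2·R_L/(R2+R_L) = 6.776 kΩ.
Voltage divider with the loaded lower leg: V_out = 10.4 × 6.776/(1.82 + 6.776) = 10.4 × 0.7883 = 8.198 V.

V_out ≈ 8.20 V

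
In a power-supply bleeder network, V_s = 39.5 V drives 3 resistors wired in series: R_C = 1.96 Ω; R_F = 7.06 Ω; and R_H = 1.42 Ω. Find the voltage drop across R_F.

V ≈ 26.7 V

Series total: ΣR = 1.96 + 7.06 + 1.42 = 10.44 Ω.
V = V_s · R/ΣR = 39.5 × 0.6762 = 26.71 V.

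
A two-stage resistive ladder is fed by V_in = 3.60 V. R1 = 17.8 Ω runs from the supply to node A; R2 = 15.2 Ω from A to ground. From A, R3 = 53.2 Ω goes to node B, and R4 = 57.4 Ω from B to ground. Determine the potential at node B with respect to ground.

V_B ≈ 0.801 V

Looking into the second stage from A: R3 + R4 = 110.6 Ω appears in parallel with R2.
Effective lower resistance at A: R2 ‖ 110.6 = 13.36 Ω.
First divider: V_A = V_in · 13.36/(17.8 + 13.36) = 1.544 V.
V_B = V_A × 0.5190 = 0.8012 V.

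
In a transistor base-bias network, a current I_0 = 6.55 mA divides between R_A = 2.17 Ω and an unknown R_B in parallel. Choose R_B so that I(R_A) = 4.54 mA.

In a two-way split, I_A/I_0 = R_B/(R_A + R_B).
With f = 0.6931, R_B = R_A · f/(1−f) = 2.17 × 2.259 = 4.901 Ω.

R_B ≈ 4.90 Ω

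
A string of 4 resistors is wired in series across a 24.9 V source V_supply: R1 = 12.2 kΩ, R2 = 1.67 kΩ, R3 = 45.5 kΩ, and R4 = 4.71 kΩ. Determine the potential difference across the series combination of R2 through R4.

ΣR = 12.2 + 1.67 + 45.5 + 4.71 = 64.08 kΩ.
R_{R2..R4} = 1.67 + 45.5 + 4.71 = 51.88 kΩ.
Voltage divider: V = V_supply · (51.88 / 64.08) = 24.9 × 0.8096 = 20.16 V.

V ≈ 20.2 V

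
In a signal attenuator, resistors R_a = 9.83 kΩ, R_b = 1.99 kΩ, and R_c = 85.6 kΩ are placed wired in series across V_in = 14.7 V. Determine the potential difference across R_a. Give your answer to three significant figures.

Series total: ΣR = 9.83 + 1.99 + 85.6 = 97.42 kΩ.
Voltage divider: V = V_in · (9.830 / 97.42) = 14.7 × 0.1009 = 1.483 V.

V ≈ 1.48 V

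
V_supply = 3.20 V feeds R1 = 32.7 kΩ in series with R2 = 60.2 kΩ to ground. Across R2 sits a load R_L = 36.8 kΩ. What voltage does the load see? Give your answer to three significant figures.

V_out ≈ 1.32 V

The load sits in parallel with R2, giving an effective lower resistance R2' = R2·R_L/(R2+R_L) = 22.84 kΩ.
Now apply the divider: V_out = 3.20 × 0.4112 = 1.316 V.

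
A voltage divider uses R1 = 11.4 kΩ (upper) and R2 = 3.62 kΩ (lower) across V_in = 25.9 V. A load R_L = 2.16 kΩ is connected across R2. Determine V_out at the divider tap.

V_out ≈ 2.75 V

The load sits in parallel with R2, giving an effective lower resistance R2' = R2·R_L/(R2+R_L) = 1.353 kΩ.
Then V_out = V_in · R2'/(R1 + R2') = 25.9 × 1.353/12.75 = 2.747 V.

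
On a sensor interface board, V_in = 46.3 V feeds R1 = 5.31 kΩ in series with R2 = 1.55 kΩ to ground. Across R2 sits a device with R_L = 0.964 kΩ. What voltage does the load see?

First combine the lower leg with the load: R2 ‖ R_L = 0.5944 kΩ.
Then V_out = V_in · R2'/(R1 + R2') = 46.3 × 0.5944/5.904 = 4.661 V.

V_out ≈ 4.66 V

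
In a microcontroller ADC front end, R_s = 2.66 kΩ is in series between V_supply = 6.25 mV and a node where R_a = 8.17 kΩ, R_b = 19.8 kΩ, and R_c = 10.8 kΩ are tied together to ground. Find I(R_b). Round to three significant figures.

I ≈ 0.185 µA

Combine the parallel branches: R_p = (1/8.17 + 1/19.8 + 1/10.8)⁻¹ = 3.767 kΩ.
Node voltage V_A = V_supply · R_p/(R_s + R_p) = 6.25 × 0.5861 = 3.663 mV.
I(R_b) = V_A / R_b = 3.663/19.8 = 0.1850 µA.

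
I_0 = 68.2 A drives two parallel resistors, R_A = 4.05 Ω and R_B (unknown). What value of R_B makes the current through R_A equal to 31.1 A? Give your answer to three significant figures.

R_B ≈ 3.40 Ω

In a two-way split, I_A/I_0 = R_B/(R_A + R_B).
31.1/68.2 = R_B/(R_A + R_B) → R_B = R_A · (0.4560)/(1 − 0.4560) = 4.05 × 0.8383 = 3.395 Ω.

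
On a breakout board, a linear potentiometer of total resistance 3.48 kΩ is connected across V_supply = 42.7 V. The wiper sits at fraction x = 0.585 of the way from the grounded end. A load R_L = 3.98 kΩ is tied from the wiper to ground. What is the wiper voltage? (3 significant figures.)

V_out ≈ 20.6 V

Split the track: R_lower = x·R_p = 2.036 kΩ, R_upper = (1−x)·R_p = 1.444 kΩ.
(x·R_p) ‖ R_L = 1.347 kΩ.
Then V_out = V_supply · 1.347/(1.444 + 1.347) = 20.61 V.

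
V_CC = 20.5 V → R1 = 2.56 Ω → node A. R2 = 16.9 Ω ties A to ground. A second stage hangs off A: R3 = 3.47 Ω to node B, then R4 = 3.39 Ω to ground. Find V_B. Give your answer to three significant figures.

Looking into the second stage from A: R3 + R4 = 6.860 Ω appears in parallel with R2.
R2 ‖ (R3+R4) = 4.879 Ω.
V_A = 20.5 × 4.879/(2.56 + 4.879) = 13.45 V.
Stage 2 is unloaded, so V_B = V_A · R4/(R3+R4) = 13.45 × 3.39/6.860 = 6.644 V.

V_B ≈ 6.64 V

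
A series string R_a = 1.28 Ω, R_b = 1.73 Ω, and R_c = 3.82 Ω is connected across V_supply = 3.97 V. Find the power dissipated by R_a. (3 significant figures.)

The common current is I = 3.97/6.830 = 0.5813 A.
P = I²R = 0.3379 × 1.28 = 0.4325 W.

P ≈ 0.432 W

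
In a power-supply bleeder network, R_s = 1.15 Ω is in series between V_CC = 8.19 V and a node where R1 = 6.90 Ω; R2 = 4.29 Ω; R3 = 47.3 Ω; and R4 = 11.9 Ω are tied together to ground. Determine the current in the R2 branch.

I ≈ 1.23 A

Equivalent of the parallel group: R_p = 2.070 Ω.
Node voltage V_A = V_CC · R_p/(R_s + R_p) = 8.19 × 0.6428 = 5.265 V.
I(R2) = V_A / R2 = 5.265/4.29 = 1.227 A.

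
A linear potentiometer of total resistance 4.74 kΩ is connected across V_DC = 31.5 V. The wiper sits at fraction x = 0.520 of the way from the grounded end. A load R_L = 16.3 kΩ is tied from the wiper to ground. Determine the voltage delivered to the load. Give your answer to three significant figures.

Split the track: R_lower = x·R_p = 2.465 kΩ, R_upper = (1−x)·R_p = 2.275 kΩ.
(x·R_p) ‖ R_L = 2.141 kΩ.
Loaded-divider output: V_out = 31.5 × 0.4848 = 15.27 V.

V_out ≈ 15.3 V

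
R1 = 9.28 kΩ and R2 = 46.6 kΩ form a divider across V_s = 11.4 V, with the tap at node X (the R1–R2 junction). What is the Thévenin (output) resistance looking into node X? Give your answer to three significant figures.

With V_s suppressed (replaced by a short), R_th = R1 ‖ R2 = (9.280 × 46.6)/(9.280 + 46.6) = 7.739 kΩ.

R_th ≈ 7.74 kΩ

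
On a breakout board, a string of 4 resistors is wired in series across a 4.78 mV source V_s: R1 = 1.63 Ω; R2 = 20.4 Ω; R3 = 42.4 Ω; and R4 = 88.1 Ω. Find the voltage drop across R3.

ΣR = 1.63 + 20.4 + 42.4 + 88.1 = 152.5 Ω.
By the voltage-divider rule, V = 4.78 × 42.40/152.5 = 1.329 mV.

V ≈ 1.33 mV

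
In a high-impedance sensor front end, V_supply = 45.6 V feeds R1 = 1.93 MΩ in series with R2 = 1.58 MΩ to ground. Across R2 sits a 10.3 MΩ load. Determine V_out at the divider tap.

V_out ≈ 18.9 V

The load sits in parallel with R2, giving an effective lower resistance R2' = R2·R_L/(R2+R_L) = 1.370 MΩ.
Now apply the divider: V_out = 45.6 × 0.4151 = 18.93 V.
(Unloaded it would be 20.5 V; the load pulls it down.)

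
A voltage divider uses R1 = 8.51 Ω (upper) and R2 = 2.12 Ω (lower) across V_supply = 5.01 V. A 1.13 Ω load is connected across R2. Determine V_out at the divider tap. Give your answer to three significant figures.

R2 ‖ R_L = (2.12 × 1.13)/(2.12 + 1.13) = 0.7371 Ω.
Then V_out = V_supply · R2'/(R1 + R2') = 5.01 × 0.7371/9.247 = 0.3994 V.
(Unloaded it would be 0.999 V; the load pulls it down.)

V_out ≈ 0.399 V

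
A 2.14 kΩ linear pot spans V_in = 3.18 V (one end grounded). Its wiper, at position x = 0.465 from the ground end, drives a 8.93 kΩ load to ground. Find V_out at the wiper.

The pot divides into 1.145 kΩ above the wiper and 0.9951 kΩ below.
R_L loads the lower segment: effective lower R = 0.8953 kΩ.
Then V_out = V_in · 0.8953/(1.145 + 0.8953) = 1.396 V.

V_out ≈ 1.40 V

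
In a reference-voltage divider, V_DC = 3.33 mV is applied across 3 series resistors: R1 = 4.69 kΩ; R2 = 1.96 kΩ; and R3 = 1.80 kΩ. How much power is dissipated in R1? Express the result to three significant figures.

The common current is I = 3.33/8.450 = 0.3941 µA.
V(R1) = I·R = 1.848 mV; P = V·I = 1.848 × 0.3941 = 0.7284 nW.

P ≈ 0.728 nW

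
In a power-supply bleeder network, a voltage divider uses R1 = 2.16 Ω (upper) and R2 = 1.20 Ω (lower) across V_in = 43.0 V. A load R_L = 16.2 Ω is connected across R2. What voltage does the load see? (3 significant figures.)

The load sits in parallel with R2, giving an effective lower resistance R2' = R2·R_L/(R2+R_L) = 1.117 Ω.
Voltage divider with the loaded lower leg: V_out = 43.0 × 1.117/(2.16 + 1.117) = 43.0 × 0.3409 = 14.66 V.

V_out ≈ 14.7 V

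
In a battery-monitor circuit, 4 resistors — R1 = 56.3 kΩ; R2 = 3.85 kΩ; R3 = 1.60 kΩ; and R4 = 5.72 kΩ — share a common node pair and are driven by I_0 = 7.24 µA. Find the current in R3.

Total conductance ΣG = 1/56.3 + 1/3.85 + 1/1.60 + 1/5.72 = 1.077 (units of 1/kΩ).
By the current-divider rule, I = I_0 · G_k/ΣG = 7.24 × 0.5801 = 4.200 µA.

I ≈ 4.20 µA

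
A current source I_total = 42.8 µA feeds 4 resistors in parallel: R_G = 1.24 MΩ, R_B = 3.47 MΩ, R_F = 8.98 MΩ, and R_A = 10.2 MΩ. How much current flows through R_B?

I ≈ 9.46 µA

Total conductance ΣG = 1/1.24 + 1/3.47 + 1/8.98 + 1/10.2 = 1.304 (units of 1/MΩ).
R_B takes the fraction G_k/ΣG = 0.2882/1.304 = 0.2210, so I = 42.8 × 0.2210 = 9.459 µA.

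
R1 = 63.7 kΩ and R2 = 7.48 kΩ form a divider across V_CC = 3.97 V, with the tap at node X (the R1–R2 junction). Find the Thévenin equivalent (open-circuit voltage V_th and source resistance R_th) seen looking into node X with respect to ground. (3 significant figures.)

Open-circuit (no load on X): V_th = V_CC · R2/(R1 + R2) = 3.97 × 7.48/(63.70 + 7.48) = 0.4172 V.
Looking into X with the source shorted: R_th = R1·R2/(R1+R2) = 63.70 × 7.48/71.18 = 6.694 kΩ.

V_th ≈ 0.417 V, R_th ≈ 6.69 kΩ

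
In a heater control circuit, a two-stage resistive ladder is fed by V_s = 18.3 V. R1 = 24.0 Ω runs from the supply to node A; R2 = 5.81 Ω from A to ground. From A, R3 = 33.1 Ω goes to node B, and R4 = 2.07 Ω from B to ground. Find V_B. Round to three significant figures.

Node A sees R2 in parallel with the series input of stage 2, R3 + R4 = 35.17 Ω.
R2 ‖ (R3+R4) = 4.986 Ω.
First divider: V_A = V_s · 4.986/(24.0 + 4.986) = 3.148 V.
V_B = V_A × 0.05886 = 0.1853 V.

V_B ≈ 0.185 V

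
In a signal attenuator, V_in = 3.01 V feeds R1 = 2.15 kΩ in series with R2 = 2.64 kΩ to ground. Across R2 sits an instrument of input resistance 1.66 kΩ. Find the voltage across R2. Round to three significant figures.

First combine the lower leg with the load: R2 ‖ R_L = 1.019 kΩ.
Voltage divider with the loaded lower leg: V_out = 3.01 × 1.019/(2.15 + 1.019) = 3.01 × 0.3216 = 0.9680 V.
(Unloaded it would be 1.66 V; the load pulls it down.)

V_out ≈ 0.968 V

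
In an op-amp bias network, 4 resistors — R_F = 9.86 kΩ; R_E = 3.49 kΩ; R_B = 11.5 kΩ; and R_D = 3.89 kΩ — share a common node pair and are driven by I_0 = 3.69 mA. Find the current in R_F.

ΣG = 1/9.86 + 1/3.49 + 1/11.5 + 1/3.89 = 0.7320.
R_F takes the fraction G_k/ΣG = 0.1014/0.7320 = 0.1386, so I = 3.69 × 0.1386 = 0.5113 mA.

I ≈ 0.511 mA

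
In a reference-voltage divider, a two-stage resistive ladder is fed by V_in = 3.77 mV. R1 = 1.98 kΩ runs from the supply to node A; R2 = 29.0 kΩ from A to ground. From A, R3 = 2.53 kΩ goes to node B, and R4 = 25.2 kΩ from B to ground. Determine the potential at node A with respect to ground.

V_A ≈ 3.31 mV

The second stage (R3 + R4 = 27.73 kΩ) loads node A in parallel with R2.
Effective lower resistance at A: R2 ‖ 27.73 = 14.18 kΩ.
First divider: V_A = V_in · 14.18/(1.98 + 14.18) = 3.308 mV.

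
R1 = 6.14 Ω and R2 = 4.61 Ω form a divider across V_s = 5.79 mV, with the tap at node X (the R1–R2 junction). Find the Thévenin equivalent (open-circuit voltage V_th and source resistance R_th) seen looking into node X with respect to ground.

V_th ≈ 2.48 mV, R_th ≈ 2.63 Ω

V_th is the unloaded tap voltage: V_s · R2/(R1+R2) = 5.79 × 0.4288 = 2.483 mV.
Looking into X with the source shorted: R_th = R1·R2/(R1+R2) = 6.140 × 4.61/10.75 = 2.633 Ω.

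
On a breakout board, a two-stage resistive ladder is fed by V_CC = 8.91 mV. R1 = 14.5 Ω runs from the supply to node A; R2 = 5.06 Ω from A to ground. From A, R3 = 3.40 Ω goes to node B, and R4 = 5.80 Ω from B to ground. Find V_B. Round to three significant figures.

The second stage (R3 + R4 = 9.200 Ω) loads node A in parallel with R2.
Effective lower resistance at A: R2 ‖ 9.200 = 3.265 Ω.
First divider: V_A = V_CC · 3.265/(14.5 + 3.265) = 1.637 mV.
V_B = V_A × 0.6304 = 1.032 mV.

V_B ≈ 1.03 mV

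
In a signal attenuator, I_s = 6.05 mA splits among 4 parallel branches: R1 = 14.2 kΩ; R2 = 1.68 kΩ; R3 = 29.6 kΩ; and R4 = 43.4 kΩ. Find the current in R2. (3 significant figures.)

I ≈ 4.98 mA

ΣG = 1/14.2 + 1/1.68 + 1/29.6 + 1/43.4 = 0.7225.
R2 takes the fraction G_k/ΣG = 0.5952/0.7225 = 0.8239, so I = 6.05 × 0.8239 = 4.984 mA.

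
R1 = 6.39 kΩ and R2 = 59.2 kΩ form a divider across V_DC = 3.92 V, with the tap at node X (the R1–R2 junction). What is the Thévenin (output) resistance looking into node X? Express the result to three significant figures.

R_th ≈ 5.77 kΩ

With V_DC suppressed (replaced by a short), R_th = R1 ‖ R2 = (6.390 × 59.2)/(6.390 + 59.2) = 5.767 kΩ.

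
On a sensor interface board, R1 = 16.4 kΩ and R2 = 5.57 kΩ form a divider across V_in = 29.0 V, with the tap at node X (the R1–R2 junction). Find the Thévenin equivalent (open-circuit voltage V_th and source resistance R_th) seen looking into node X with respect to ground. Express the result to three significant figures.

V_th is the unloaded tap voltage: V_in · R2/(R1+R2) = 29.0 × 0.2535 = 7.352 V.
With V_in suppressed (replaced by a short), R_th = R1 ‖ R2 = (16.40 × 5.57)/(16.40 + 5.57) = 4.158 kΩ.

V_th ≈ 7.35 V, R_th ≈ 4.16 kΩ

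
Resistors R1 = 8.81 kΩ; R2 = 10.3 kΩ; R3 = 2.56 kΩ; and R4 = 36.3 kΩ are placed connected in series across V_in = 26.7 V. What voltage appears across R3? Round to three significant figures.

ΣR = 8.81 + 10.3 + 2.56 + 36.3 = 57.97 kΩ.
Voltage divider: V = V_in · (2.560 / 57.97) = 26.7 × 0.04416 = 1.179 V.

V ≈ 1.18 V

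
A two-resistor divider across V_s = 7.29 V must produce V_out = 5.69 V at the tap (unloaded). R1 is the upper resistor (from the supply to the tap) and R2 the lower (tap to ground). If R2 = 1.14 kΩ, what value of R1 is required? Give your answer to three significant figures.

R1 ≈ 0.321 kΩ

V_out/V_s = R2/(R1+R2) = 0.7805.
R1 = R2·(1/k − 1) = 1.14 × 0.2812 = 0.3206 kΩ.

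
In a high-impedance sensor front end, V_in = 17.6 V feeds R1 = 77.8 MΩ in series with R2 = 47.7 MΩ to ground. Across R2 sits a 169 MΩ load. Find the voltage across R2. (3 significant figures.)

R2 ‖ R_L = (47.7 × 169)/(47.7 + 169) = 37.20 MΩ.
Voltage divider with the loaded lower leg: V_out = 17.6 × 37.20/(77.8 + 37.20) = 17.6 × 0.3235 = 5.693 V.

V_out ≈ 5.69 V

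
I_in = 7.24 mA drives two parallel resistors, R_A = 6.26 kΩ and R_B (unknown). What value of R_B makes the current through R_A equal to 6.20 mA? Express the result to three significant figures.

R_B ≈ 37.3 kΩ

The fraction through R_A equals R_B/(R_A+R_B).
With f = 0.8564, R_B = R_A · f/(1−f) = 6.26 × 5.962 = 37.32 kΩ.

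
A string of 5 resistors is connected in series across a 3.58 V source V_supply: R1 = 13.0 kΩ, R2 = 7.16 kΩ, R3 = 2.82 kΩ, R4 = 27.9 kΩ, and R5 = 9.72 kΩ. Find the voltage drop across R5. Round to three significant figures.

V ≈ 0.574 V

ΣR = 13.0 + 7.16 + 2.82 + 27.9 + 9.72 = 60.60 kΩ.
V = V_supply · R/ΣR = 3.58 × 0.1604 = 0.5742 V.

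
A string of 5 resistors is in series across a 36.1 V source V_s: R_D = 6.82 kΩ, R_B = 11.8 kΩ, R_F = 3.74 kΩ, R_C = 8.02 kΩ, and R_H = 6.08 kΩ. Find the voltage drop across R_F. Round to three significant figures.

V ≈ 3.70 V

Series total: ΣR = 6.82 + 11.8 + 3.74 + 8.02 + 6.08 = 36.46 kΩ.
Voltage divider: V = V_s · (3.740 / 36.46) = 36.1 × 0.1026 = 3.703 V.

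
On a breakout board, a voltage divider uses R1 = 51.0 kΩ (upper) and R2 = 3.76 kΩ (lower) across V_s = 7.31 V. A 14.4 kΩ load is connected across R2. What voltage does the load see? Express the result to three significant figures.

R2 ‖ R_L = (3.76 × 14.4)/(3.76 + 14.4) = 2.981 kΩ.
Then V_out = V_s · R2'/(R1 + R2') = 7.31 × 2.981/53.98 = 0.4037 V.

V_out ≈ 0.404 V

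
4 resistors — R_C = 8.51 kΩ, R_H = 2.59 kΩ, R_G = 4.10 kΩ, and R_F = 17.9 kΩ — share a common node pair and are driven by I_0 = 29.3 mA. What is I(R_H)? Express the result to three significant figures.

Conductances: ΣG = 1/8.51 + 1/2.59 + 1/4.10 + 1/17.9 = 0.8034 (1/kΩ).
By the current-divider rule, I = I_0 · G_k/ΣG = 29.3 × 0.4806 = 14.08 mA.

I ≈ 14.1 mA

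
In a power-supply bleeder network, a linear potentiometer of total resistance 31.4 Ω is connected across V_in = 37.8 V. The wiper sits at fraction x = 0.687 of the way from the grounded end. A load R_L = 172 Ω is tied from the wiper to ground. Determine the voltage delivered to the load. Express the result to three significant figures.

Lower segment x·R_p = 21.57 Ω; upper segment (1−x)·R_p = 9.828 Ω.
R_L loads the lower segment: effective lower R = 19.17 Ω.
Then V_out = V_in · 19.17/(9.828 + 19.17) = 24.99 V.

V_out ≈ 25.0 V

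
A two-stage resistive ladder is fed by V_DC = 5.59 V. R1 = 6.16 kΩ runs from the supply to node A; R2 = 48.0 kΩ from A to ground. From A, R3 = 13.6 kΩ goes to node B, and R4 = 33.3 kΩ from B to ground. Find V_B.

V_B ≈ 3.15 V

Node A sees R2 in parallel with the series input of stage 2, R3 + R4 = 46.90 kΩ.
Effective lower resistance at A: R2 ‖ 46.90 = 23.72 kΩ.
V_A = 5.59 × 23.72/(6.16 + 23.72) = 4.438 V.
Stage 2 is unloaded, so V_B = V_A · R4/(R3+R4) = 4.438 × 33.3/46.90 = 3.151 V.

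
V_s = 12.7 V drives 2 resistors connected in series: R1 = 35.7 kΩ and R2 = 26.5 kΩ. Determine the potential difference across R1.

V ≈ 7.29 V

Series total: ΣR = 35.7 + 26.5 = 62.20 kΩ.
V = V_s · R/ΣR = 12.7 × 0.5740 = 7.289 V.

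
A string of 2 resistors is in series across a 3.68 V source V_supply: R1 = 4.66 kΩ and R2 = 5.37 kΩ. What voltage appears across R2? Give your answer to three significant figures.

V ≈ 1.97 V

Total series resistance ΣR = 4.66 + 5.37 = 10.03 kΩ.
V = V_supply · R/ΣR = 3.68 × 0.5354 = 1.970 V.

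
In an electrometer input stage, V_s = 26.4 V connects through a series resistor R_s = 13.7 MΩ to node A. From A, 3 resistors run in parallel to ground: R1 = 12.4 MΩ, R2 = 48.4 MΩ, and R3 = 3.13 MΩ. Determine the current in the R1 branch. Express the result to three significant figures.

I ≈ 0.315 µA

Parallel bank: R_p = 1/(1/12.4 + 1/48.4 + 1/3.13) = 2.376 MΩ.
Node voltage V_A = V_s · R_p/(R_s + R_p) = 26.4 × 0.1478 = 3.903 V.
I(R1) = V_A / R1 = 3.903/12.4 = 0.3147 µA.
(Check via current divider: I_total = 1.642 µA; share G_k/ΣG = 0.1916 → same result.)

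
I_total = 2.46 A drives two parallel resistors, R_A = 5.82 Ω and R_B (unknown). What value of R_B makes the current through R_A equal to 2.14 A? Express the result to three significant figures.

Two-branch current divider: I_A = I_total · R_B/(R_A + R_B).
2.14/2.46 = R_B/(R_A + R_B) → R_B = R_A · (0.8699)/(1 − 0.8699) = 5.82 × 6.688 = 38.92 Ω.

R_B ≈ 38.9 Ω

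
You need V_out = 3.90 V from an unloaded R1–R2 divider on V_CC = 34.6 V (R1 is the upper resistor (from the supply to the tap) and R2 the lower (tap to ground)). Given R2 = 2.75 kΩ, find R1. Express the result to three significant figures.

Required fraction k = V_out/V_CC = 0.1127.
Rearranging, R1 = R2·(1−k)/k = 2.75 × 7.872 = 21.65 kΩ.

R1 ≈ 21.6 kΩ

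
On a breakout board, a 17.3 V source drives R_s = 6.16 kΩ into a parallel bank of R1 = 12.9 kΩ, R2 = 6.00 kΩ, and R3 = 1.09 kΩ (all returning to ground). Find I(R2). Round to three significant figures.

Parallel bank: R_p = 1/(1/12.9 + 1/6.00 + 1/1.09) = 0.8609 kΩ.
Node voltage V_A = V_s · R_p/(R_s + R_p) = 17.3 × 0.1226 = 2.121 V.
I(R2) = V_A / R2 = 2.121/6.00 = 0.3535 mA.

I ≈ 0.354 mA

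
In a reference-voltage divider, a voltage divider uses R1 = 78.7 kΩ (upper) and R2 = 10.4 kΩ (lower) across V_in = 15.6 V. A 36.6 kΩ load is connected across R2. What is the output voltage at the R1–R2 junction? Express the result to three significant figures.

V_out ≈ 1.46 V

First combine the lower leg with the load: R2 ‖ R_L = 8.099 kΩ.
Voltage divider with the loaded lower leg: V_out = 15.6 × 8.099/(78.7 + 8.099) = 15.6 × 0.09330 = 1.456 V.
(Unloaded it would be 1.82 V; the load pulls it down.)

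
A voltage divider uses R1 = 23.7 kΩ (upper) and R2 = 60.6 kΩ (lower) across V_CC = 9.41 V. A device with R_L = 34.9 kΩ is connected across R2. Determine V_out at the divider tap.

R2 ‖ R_L = (60.6 × 34.9)/(60.6 + 34.9) = 22.15 kΩ.
Now apply the divider: V_out = 9.41 × 0.4831 = 4.546 V.

V_out ≈ 4.55 V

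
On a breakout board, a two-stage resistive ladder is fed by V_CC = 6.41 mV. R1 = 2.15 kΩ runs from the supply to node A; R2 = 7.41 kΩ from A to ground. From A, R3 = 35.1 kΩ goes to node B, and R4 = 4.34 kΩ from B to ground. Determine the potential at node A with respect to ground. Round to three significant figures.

V_A ≈ 4.77 mV

Looking into the second stage from A: R3 + R4 = 39.44 kΩ appears in parallel with R2.
Effective lower resistance at A: R2 ‖ 39.44 = 6.238 kΩ.
V_A = 6.41 × 6.238/(2.15 + 6.238) = 4.767 mV.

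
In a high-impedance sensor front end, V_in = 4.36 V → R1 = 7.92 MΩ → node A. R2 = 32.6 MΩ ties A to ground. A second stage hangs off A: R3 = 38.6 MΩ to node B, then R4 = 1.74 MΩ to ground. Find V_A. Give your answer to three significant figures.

Looking into the second stage from A: R3 + R4 = 40.34 MΩ appears in parallel with R2.
Effective lower resistance at A: R2 ‖ 40.34 = 18.03 MΩ.
So V_A = 4.36 × 0.6948 = 3.029 V.

V_A ≈ 3.03 V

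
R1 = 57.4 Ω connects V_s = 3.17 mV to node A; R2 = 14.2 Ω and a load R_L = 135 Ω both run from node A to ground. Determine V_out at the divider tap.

R2 ‖ R_L = (14.2 × 135)/(14.2 + 135) = 12.85 Ω.
Then V_out = V_s · R2'/(R1 + R2') = 3.17 × 12.85/70.25 = 0.5798 mV.

V_out ≈ 0.580 mV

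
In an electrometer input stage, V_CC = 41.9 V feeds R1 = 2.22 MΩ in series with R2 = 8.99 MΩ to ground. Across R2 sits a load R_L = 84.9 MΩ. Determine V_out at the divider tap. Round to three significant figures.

V_out ≈ 32.9 V

R2 ‖ R_L = (8.99 × 84.9)/(8.99 + 84.9) = 8.129 MΩ.
Voltage divider with the loaded lower leg: V_out = 41.9 × 8.129/(2.22 + 8.129) = 41.9 × 0.7855 = 32.91 V.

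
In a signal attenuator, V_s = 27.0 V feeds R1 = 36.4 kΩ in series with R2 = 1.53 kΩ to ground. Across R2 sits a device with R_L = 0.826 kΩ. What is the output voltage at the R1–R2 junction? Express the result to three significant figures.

V_out ≈ 0.392 V

First combine the lower leg with the load: R2 ‖ R_L = 0.5364 kΩ.
Then V_out = V_s · R2'/(R1 + R2') = 27.0 × 0.5364/36.94 = 0.3921 V.
(Unloaded it would be 1.09 V; the load pulls it down.)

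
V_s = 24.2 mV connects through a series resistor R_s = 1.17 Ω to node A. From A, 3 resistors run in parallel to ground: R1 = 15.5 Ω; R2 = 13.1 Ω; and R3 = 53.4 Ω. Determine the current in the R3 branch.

I ≈ 0.382 mA

Equivalent of the parallel group: R_p = 6.267 Ω.
V_A = 24.2 × 6.267/7.437 = 20.39 mV.
I(R3) = V_A / R3 = 20.39/53.4 = 0.3819 mA.
(Check via current divider: I_total = 3.254 mA; share G_k/ΣG = 0.1174 → same result.)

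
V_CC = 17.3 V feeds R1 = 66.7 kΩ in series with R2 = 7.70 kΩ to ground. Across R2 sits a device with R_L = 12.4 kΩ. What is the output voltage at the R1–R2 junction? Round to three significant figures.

V_out ≈ 1.15 V

The load sits in parallel with R2, giving an effective lower resistance R2' = R2·R_L/(R2+R_L) = 4.750 kΩ.
Voltage divider with the loaded lower leg: V_out = 17.3 × 4.750/(66.7 + 4.750) = 17.3 × 0.06648 = 1.150 V.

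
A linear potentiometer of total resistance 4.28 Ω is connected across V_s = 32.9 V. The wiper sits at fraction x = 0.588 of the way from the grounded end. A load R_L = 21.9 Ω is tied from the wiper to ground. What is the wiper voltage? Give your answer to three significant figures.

V_out ≈ 18.5 V

Lower segment x·R_p = 2.517 Ω; upper segment (1−x)·R_p = 1.763 Ω.
(x·R_p) ‖ R_L = 2.257 Ω.
V_out = 32.9 × 2.257/(1.763 + 2.257) = 18.47 V.
(Unloaded: V_out = x·V_s = 19.3 V.)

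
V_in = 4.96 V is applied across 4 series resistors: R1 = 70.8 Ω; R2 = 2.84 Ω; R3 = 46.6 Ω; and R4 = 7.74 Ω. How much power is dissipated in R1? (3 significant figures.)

Series current I = V_in/ΣR = 4.96/128.0 = 0.03876 A.
V(R1) = I·R = 2.744 V; P = V·I = 2.744 × 0.03876 = 0.1063 W.

P ≈ 0.106 W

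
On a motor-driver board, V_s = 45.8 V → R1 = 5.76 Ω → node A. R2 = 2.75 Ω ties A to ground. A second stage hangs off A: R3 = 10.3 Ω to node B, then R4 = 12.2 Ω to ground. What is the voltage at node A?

The second stage (R3 + R4 = 22.50 Ω) loads node A in parallel with R2.
Effective lower resistance at A: R2 ‖ 22.50 = 2.450 Ω.
So V_A = 45.8 × 0.2985 = 13.67 V.

V_A ≈ 13.7 V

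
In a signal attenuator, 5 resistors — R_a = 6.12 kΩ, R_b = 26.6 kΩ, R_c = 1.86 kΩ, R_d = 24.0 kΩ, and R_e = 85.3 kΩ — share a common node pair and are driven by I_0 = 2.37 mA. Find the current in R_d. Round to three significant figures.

I ≈ 0.125 mA

Conductances: ΣG = 1/6.12 + 1/26.6 + 1/1.86 + 1/24.0 + 1/85.3 = 0.7920 (1/kΩ).
Current divider: I(R_d) = I_0 · G_k/ΣG = 2.37 × (0.04167/0.7920) = 2.37 × 0.05261 = 0.1247 mA.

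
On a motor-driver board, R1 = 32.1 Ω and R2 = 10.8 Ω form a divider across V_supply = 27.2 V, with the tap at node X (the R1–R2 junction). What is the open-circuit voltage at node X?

V_th ≈ 6.85 V

Open-circuit (no load on X): V_th = V_supply · R2/(R1 + R2) = 27.2 × 10.8/(32.10 + 10.8) = 6.848 V.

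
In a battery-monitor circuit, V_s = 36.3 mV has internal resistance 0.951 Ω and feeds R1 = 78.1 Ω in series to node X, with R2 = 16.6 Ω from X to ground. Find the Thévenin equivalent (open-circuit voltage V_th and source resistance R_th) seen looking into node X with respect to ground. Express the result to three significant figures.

V_th ≈ 6.30 mV, R_th ≈ 13.7 Ω

R1' = 0.951 + 78.1 = 79.05 Ω (source resistance + R1).
V_th is the unloaded tap voltage: V_s · R2/(R1'+R2) = 36.3 × 0.1735 = 6.300 mV.
With V_s suppressed (replaced by a short), R_th = R1' ‖ R2 = (79.05 × 16.6)/(79.05 + 16.6) = 13.72 Ω.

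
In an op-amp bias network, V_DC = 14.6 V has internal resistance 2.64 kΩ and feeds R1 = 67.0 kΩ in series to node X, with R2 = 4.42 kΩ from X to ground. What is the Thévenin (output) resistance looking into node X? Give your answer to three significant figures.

R1' = 2.64 + 67.0 = 69.64 kΩ (source resistance + R1).
Looking into X with the source shorted: R_th = R1'·R2/(R1'+R2) = 69.64 × 4.42/74.06 = 4.156 kΩ.

R_th ≈ 4.16 kΩ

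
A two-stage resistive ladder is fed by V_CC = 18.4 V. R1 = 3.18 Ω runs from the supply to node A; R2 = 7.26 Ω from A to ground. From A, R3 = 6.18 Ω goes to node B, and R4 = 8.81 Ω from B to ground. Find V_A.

V_A ≈ 11.2 V

Node A sees R2 in parallel with the series input of stage 2, R3 + R4 = 14.99 Ω.
R2 ‖ (R3+R4) = 4.891 Ω.
First divider: V_A = V_CC · 4.891/(3.18 + 4.891) = 11.15 V.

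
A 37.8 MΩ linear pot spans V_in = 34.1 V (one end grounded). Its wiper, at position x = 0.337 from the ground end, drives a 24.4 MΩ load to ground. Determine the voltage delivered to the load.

V_out ≈ 8.54 V

The pot divides into 25.06 MΩ above the wiper and 12.74 MΩ below.
R_L loads the lower segment: effective lower R = 8.369 MΩ.
Loaded-divider output: V_out = 34.1 × 0.2503 = 8.537 V.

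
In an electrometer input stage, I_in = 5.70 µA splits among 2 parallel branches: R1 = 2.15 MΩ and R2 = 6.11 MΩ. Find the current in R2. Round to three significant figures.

I ≈ 1.48 µA

With just two branches, the current splits inversely with resistance.
So I = 5.70 × 2.15/8.260 = 1.484 µA.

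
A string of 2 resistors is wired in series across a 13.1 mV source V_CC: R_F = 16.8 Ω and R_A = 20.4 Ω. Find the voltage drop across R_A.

Series total: ΣR = 16.8 + 20.4 = 37.20 Ω.
By the voltage-divider rule, V = 13.1 × 20.40/37.20 = 7.184 mV.

V ≈ 7.18 mV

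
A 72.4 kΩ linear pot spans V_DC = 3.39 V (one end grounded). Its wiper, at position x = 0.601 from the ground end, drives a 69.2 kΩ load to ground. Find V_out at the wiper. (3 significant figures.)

V_out ≈ 1.63 V

Split the track: R_lower = x·R_p = 43.51 kΩ, R_upper = (1−x)·R_p = 28.89 kΩ.
Lower segment in parallel with the load: 43.51 ‖ 69.2 = 26.71 kΩ.
Then V_out = V_DC · 26.71/(28.89 + 26.71) = 1.629 V.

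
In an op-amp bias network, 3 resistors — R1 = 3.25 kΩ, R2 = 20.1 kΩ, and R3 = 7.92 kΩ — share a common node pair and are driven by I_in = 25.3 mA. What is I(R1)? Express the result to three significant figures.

I ≈ 16.1 mA

Conductances: ΣG = 1/3.25 + 1/20.1 + 1/7.92 = 0.4837 (1/kΩ).
By the current-divider rule, I = I_in · G_k/ΣG = 25.3 × 0.6361 = 16.09 mA.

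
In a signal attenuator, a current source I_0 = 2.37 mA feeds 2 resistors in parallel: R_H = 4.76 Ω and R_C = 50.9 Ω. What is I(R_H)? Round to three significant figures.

With just two branches, the current splits inversely with resistance.
So I = 2.37 × 50.9/55.66 = 2.167 mA.

I ≈ 2.17 mA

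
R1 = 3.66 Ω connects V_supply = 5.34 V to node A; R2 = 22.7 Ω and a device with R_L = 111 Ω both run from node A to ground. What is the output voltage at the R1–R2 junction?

First combine the lower leg with the load: R2 ‖ R_L = 18.85 Ω.
Now apply the divider: V_out = 5.34 × 0.8374 = 4.472 V.
(Unloaded it would be 4.60 V; the load pulls it down.)

V_out ≈ 4.47 V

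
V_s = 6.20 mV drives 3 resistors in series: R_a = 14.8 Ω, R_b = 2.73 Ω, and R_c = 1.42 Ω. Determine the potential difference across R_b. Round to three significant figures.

Total series resistance ΣR = 14.8 + 2.73 + 1.42 = 18.95 Ω.
By the voltage-divider rule, V = 6.20 × 2.730/18.95 = 0.8932 mV.

V ≈ 0.893 mV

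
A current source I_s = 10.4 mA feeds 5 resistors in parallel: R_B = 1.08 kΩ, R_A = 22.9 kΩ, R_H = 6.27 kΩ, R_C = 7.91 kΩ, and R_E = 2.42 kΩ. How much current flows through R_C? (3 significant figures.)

Conductances: ΣG = 1/1.08 + 1/22.9 + 1/6.27 + 1/7.91 + 1/2.42 = 1.669 (1/kΩ).
Current divider: I(R_C) = I_s · G_k/ΣG = 10.4 × (0.1264/1.669) = 10.4 × 0.07576 = 0.7879 mA.

I ≈ 0.788 mA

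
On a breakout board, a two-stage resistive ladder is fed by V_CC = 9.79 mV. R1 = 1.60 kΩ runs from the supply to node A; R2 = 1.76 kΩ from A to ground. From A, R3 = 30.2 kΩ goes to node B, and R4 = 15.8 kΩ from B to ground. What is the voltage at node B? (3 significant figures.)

V_B ≈ 1.73 mV

Node A sees R2 in parallel with the series input of stage 2, R3 + R4 = 46.00 kΩ.
Effective lower resistance at A: R2 ‖ 46.00 = 1.695 kΩ.
V_A = 9.79 × 1.695/(1.60 + 1.695) = 5.036 mV.
V_B = V_A × 0.3435 = 1.730 mV.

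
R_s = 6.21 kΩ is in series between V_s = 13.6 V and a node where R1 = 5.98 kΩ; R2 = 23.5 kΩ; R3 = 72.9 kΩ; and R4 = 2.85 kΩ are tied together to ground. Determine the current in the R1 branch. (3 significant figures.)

I ≈ 0.498 mA

Combine the parallel branches: R_p = (1/5.98 + 1/23.5 + 1/72.9 + 1/2.85)⁻¹ = 1.741 kΩ.
Node voltage V_A = V_s · R_p/(R_s + R_p) = 13.6 × 0.2190 = 2.978 V.
I(R1) = V_A / R1 = 2.978/5.98 = 0.4980 mA.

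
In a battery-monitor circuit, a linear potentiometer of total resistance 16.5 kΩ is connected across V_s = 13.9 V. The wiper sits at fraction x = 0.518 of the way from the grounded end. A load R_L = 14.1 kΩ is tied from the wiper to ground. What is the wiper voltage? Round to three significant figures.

V_out ≈ 5.57 V

The pot divides into 7.953 kΩ above the wiper and 8.547 kΩ below.
R_L loads the lower segment: effective lower R = 5.321 kΩ.
Then V_out = V_s · 5.321/(7.953 + 5.321) = 5.572 V.
(Unloaded: V_out = x·V_s = 7.20 V.)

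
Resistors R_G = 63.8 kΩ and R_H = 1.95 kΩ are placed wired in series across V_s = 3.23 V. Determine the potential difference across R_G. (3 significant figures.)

V ≈ 3.13 V

ΣR = 63.8 + 1.95 = 65.75 kΩ.
V = V_s · R/ΣR = 3.23 × 0.9703 = 3.134 V.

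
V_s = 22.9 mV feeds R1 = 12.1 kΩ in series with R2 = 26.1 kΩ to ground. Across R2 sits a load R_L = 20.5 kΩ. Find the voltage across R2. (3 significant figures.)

R2 ‖ R_L = (26.1 × 20.5)/(26.1 + 20.5) = 11.48 kΩ.
Voltage divider with the loaded lower leg: V_out = 22.9 × 11.48/(12.1 + 11.48) = 22.9 × 0.4869 = 11.15 mV.
(Unloaded it would be 15.6 mV; the load pulls it down.)

V_out ≈ 11.1 mV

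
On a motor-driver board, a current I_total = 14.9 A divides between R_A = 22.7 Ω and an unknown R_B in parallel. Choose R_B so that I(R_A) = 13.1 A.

R_B ≈ 165 Ω

In a two-way split, I_A/I_total = R_B/(R_A + R_B).
13.1/14.9 = R_B/(R_A + R_B) → R_B = R_A · (0.8792)/(1 − 0.8792) = 22.7 × 7.278 = 165.2 Ω.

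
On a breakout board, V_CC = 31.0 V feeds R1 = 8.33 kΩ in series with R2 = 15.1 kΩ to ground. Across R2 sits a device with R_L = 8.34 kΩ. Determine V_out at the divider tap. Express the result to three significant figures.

V_out ≈ 12.2 V

First combine the lower leg with the load: R2 ‖ R_L = 5.373 kΩ.
Then V_out = V_CC · R2'/(R1 + R2') = 31.0 × 5.373/13.70 = 12.15 V.
(Unloaded it would be 20.0 V; the load pulls it down.)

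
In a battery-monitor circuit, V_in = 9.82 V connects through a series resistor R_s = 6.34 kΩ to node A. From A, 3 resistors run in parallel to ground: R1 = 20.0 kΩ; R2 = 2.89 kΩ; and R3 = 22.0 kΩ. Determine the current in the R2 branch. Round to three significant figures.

Combine the parallel branches: R_p = (1/20.0 + 1/2.89 + 1/22.0)⁻¹ = 2.265 kΩ.
V_A by voltage divider: V_A = 9.82 × 2.265/(6.34 + 2.265) = 2.585 V.
I(R2) = V_A / R2 = 2.585/2.89 = 0.8944 mA.

I ≈ 0.894 mA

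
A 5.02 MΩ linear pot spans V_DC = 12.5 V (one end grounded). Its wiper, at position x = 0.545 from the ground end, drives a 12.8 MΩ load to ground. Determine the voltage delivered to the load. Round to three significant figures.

V_out ≈ 6.21 V

The pot divides into 2.284 MΩ above the wiper and 2.736 MΩ below.
Lower segment in parallel with the load: 2.736 ‖ 12.8 = 2.254 MΩ.
Then V_out = V_DC · 2.254/(2.284 + 2.254) = 6.209 V.
(Unloaded: V_out = x·V_DC = 6.81 V.)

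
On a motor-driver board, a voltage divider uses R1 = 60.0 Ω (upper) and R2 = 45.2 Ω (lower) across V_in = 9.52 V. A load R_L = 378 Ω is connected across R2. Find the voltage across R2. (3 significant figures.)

V_out ≈ 3.83 V

The load sits in parallel with R2, giving an effective lower resistance R2' = R2·R_L/(R2+R_L) = 40.37 Ω.
Voltage divider with the loaded lower leg: V_out = 9.52 × 40.37/(60.0 + 40.37) = 9.52 × 0.4022 = 3.829 V.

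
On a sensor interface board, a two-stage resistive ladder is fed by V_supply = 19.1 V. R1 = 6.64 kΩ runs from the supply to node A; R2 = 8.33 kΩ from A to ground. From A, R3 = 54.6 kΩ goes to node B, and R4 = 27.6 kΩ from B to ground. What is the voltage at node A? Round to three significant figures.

V_A ≈ 10.2 V

The second stage (R3 + R4 = 82.20 kΩ) loads node A in parallel with R2.
R2 ‖ (R3+R4) = 7.564 kΩ.
So V_A = 19.1 × 0.5325 = 10.17 V.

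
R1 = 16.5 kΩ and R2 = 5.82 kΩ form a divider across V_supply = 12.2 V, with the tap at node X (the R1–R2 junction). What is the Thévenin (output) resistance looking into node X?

R_th ≈ 4.30 kΩ

Looking into X with the source shorted: R_th = R1·R2/(R1+R2) = 16.50 × 5.82/22.32 = 4.302 kΩ.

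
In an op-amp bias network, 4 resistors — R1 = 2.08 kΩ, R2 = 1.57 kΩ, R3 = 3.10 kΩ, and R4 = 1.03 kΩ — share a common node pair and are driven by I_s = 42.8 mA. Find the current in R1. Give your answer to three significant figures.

I ≈ 8.53 mA

ΣG = 1/2.08 + 1/1.57 + 1/3.10 + 1/1.03 = 2.411.
By the current-divider rule, I = I_s · G_k/ΣG = 42.8 × 0.1994 = 8.534 mA.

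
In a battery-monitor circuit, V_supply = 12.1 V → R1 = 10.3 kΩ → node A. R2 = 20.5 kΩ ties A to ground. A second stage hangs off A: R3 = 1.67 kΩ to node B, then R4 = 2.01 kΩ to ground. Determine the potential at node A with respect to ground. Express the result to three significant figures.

Node A sees R2 in parallel with the series input of stage 2, R3 + R4 = 3.680 kΩ.
R2 ‖ (R3+R4) = 3.120 kΩ.
So V_A = 12.1 × 0.2325 = 2.813 V.

V_A ≈ 2.81 V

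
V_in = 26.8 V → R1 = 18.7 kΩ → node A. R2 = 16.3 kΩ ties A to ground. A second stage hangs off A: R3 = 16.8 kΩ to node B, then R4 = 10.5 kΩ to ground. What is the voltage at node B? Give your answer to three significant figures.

V_B ≈ 3.64 V

Node A sees R2 in parallel with the series input of stage 2, R3 + R4 = 27.30 kΩ.
R2 ‖ (R3+R4) = 10.21 kΩ.
First divider: V_A = V_in · 10.21/(18.7 + 10.21) = 9.463 V.
Then the unloaded second divider: V_B = V_A × R4/(R3+R4) = 9.463 × 0.3846 = 3.639 V.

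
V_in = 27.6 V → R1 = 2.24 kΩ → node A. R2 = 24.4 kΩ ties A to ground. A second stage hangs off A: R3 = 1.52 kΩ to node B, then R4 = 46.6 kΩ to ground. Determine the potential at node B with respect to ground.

The second stage (R3 + R4 = 48.12 kΩ) loads node A in parallel with R2.
R2 ‖ (R3+R4) = 16.19 kΩ.
First divider: V_A = V_in · 16.19/(2.24 + 16.19) = 24.25 V.
V_B = V_A × 0.9684 = 23.48 V.

V_B ≈ 23.5 V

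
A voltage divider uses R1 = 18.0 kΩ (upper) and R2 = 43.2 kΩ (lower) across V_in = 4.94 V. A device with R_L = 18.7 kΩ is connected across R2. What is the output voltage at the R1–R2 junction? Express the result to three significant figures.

V_out ≈ 2.08 V

The load sits in parallel with R2, giving an effective lower resistance R2' = R2·R_L/(R2+R_L) = 13.05 kΩ.
Then V_out = V_in · R2'/(R1 + R2') = 4.94 × 13.05/31.05 = 2.076 V.
(Unloaded it would be 3.49 V; the load pulls it down.)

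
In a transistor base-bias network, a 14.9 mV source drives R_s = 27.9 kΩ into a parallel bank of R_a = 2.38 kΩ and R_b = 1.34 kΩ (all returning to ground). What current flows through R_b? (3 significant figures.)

I ≈ 0.331 µA

Equivalent of the parallel group: R_p = 0.8573 kΩ.
Node voltage V_A = V_in · R_p/(R_s + R_p) = 14.9 × 0.02981 = 0.4442 mV.
I(R_b) = V_A / R_b = 0.4442/1.34 = 0.3315 µA.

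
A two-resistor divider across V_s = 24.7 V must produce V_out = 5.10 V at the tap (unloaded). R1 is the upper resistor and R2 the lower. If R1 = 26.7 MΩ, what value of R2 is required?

R2 ≈ 6.95 MΩ

The divider ratio is R2/(R1+R2) = 5.10/24.7 = 0.2065.
Rearranging, R2 = R1·k/(1−k) = 26.7 × 0.2602 = 6.947 MΩ.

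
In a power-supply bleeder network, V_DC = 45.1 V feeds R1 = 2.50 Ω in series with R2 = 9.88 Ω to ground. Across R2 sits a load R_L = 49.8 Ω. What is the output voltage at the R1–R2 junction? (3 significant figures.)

V_out ≈ 34.6 V

First combine the lower leg with the load: R2 ‖ R_L = 8.244 Ω.
Now apply the divider: V_out = 45.1 × 0.7673 = 34.61 V.
(Unloaded it would be 36.0 V; the load pulls it down.)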